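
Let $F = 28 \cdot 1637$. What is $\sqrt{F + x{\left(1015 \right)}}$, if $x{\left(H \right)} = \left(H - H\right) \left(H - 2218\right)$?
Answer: $2 \sqrt{11459} \approx 214.09$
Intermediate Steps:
$x{\left(H \right)} = 0$ ($x{\left(H \right)} = 0 \left(-2218 + H\right) = 0$)
$F = 45836$
$\sqrt{F + x{\left(1015 \right)}} = \sqrt{45836 + 0} = \sqrt{45836} = 2 \sqrt{11459}$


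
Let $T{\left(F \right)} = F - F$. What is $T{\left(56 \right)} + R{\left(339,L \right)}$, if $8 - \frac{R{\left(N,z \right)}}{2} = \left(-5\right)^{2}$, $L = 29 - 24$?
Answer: $-34$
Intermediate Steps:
$L = 5$
$T{\left(F \right)} = 0$
$R{\left(N,z \right)} = -34$ ($R{\left(N,z \right)} = 16 - 2 \left(-5\right)^{2} = 16 - 50 = -34$)
$T{\left(56 \right)} + R{\left(339,L \right)} = 0 - 34 = -34$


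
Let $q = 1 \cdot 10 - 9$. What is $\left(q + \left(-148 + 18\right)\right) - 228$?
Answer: $-357$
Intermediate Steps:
$q = 1$ ($q = 10 - 9 = 1$)
$\left(q + \left(-148 + 18\right)\right) - 228 = \left(1 + \left(-148 + 18\right)\right) - 228 = \left(1 - 130\right) - 228 = -129 - 228 = -357$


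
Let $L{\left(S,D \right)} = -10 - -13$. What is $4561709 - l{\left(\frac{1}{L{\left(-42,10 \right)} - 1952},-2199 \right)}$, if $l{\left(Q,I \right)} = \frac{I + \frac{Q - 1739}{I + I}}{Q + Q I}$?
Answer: $\frac{22057996295711}{4833402} \approx 4.5637 \cdot 10^{6}$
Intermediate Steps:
$L{\left(S,D \right)} = 3$ ($L{\left(S,D \right)} = -10 + 13 = 3$)
$l{\left(Q,I \right)} = \frac{I + \frac{-1739 + Q}{2 I}}{Q + I Q}$
$4561709 - l{\left(\frac{1}{L{\left(-42,10 \right)} - 1952},-2199 \right)} = 4561709 - \frac{-1739 + \frac{1}{3 - 1952} + 2 \left(-2199\right)^{2}}{2 \left(-2199\right) \frac{1}{3 - 1952} \left(1 - 2199\right)} = 4561709 - \frac{1}{2} \left(- \frac{1}{2199}\right) \frac{1}{\frac{1}{-1949}} \frac{1}{-2198} \left(-1739 + \frac{1}{-1949} + 2 \cdot 4835601\right) = 4561709 - \frac{1}{2} \left(- \frac{1}{2199}\right) \frac{1}{- \frac{1}{1949}} \left(- \frac{1}{2198}\right) \left(-1739 - \frac{1}{1949} + 9671202\right) = 4561709 - \frac{1}{2} \left(- \frac{1}{2199}\right) \left(-1949\right) \left(- \frac{1}{2198}\right) \frac{18845783386}{1949} = 4561709 - - \frac{9422891693}{4833402} = 4561709 + \frac{9422891693}{4833402} = \frac{22057996295711}{4833402}$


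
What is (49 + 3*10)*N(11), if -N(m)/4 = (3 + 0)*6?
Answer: -5688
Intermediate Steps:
N(m) = -72 (N(m) = -4*(3 + 0)*6 = -12*6 = -4*18 = -72)
(49 + 3*10)*N(11) = (49 + 3*10)*(-72) = (49 + 30)*(-72) = 79*(-72) = -5688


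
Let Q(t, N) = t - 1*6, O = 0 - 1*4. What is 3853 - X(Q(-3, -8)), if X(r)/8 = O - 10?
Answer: 3965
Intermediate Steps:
O = -4 (O = 0 - 4 = -4)
Q(t, N) = -6 + t (Q(t, N) = t - 6 = -6 + t)
X(r) = -112 (X(r) = 8*(-4 - 10) = 8*(-14) = -112)
3853 - X(Q(-3, -8)) = 3853 - 1*(-112) = 3853 + 112 = 3965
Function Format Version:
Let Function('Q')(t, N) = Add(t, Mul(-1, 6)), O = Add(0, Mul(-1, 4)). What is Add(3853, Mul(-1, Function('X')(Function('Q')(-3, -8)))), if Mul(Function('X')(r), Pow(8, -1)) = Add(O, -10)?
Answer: 3965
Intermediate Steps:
O = -4 (O = Add(0, -4) = -4)
Function('Q')(t, N) = Add(-6, t) (Function('Q')(t, N) = Add(t, -6) = Add(-6, t))
Function('X')(r) = -112 (Function('X')(r) = Mul(8, Add(-4, -10)) = Mul(8, -14) = -112)
Add(3853, Mul(-1, Function('X')(Function('Q')(-3, -8)))) = Add(3853, Mul(-1, -112)) = Add(3853, 112) = 3965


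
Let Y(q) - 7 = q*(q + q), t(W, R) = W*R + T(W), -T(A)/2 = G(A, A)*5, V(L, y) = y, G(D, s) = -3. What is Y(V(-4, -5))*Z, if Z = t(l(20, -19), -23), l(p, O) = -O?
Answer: -23199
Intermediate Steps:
T(A) = 30 (T(A) = -(-6)*5 = -2*(-15) = 30)
t(W, R) = 30 + R*W (t(W, R) = W*R + 30 = R*W + 30 = 30 + R*W)
Y(q) = 7 + 2*q**2 (Y(q) = 7 + q*(q + q) = 7 + q*(2*q) = 7 + 2*q**2)
Z = -407 (Z = 30 - (-23)*(-19) = 30 - 23*19 = 30 - 437 = -407)
Y(V(-4, -5))*Z = (7 + 2*(-5)**2)*(-407) = (7 + 2*25)*(-407) = (7 + 50)*(-407) = 57*(-407) = -23199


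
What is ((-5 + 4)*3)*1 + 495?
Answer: 492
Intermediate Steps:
((-5 + 4)*3)*1 + 495 = -1*3*1 + 495 = -3*1 + 495 = -3 + 495 = 492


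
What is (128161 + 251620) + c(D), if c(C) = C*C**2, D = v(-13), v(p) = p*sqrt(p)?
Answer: 379781 + 28561*I*sqrt(13) ≈ 3.7978e+5 + 1.0298e+5*I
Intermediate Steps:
v(p) = p**(3/2)
D = -13*I*sqrt(13) (D = (-13)**(3/2) = -13*I*sqrt(13) ≈ -46.872*I)
c(C) = C**3
(128161 + 251620) + c(D) = (128161 + 251620) + (-13*I*sqrt(13))**3 = 379781 + 28561*I*sqrt(13)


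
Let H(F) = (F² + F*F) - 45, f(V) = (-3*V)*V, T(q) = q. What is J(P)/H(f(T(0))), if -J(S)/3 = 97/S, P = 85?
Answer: 97/1275 ≈ 0.076078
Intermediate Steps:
f(V) = -3*V²
J(S) = -291/S
H(F) = -45 + 2*F² (H(F) = (F² + F²) - 45 = 2*F² - 45 = -45 + 2*F²)
J(P)/H(f(T(0))) = (-291/85)/(-45 + 2*(-3*0²)²) = (-291*1/85)/(-45 + 2*(-3*0)²) = -291/(85*(-45 + 2*0²)) = -291/(85*(-45 + 2*0)) = -291/(85*(-45 + 0)) = -291/85/(-45) = -291/85*(-1/45) = 97/1275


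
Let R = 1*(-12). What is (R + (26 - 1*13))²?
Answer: 1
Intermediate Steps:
R = -12
(R + (26 - 1*13))² = (-12 + (26 - 1*13))² = (-12 + (26 - 13))² = (-12 + 13)² = 1² = 1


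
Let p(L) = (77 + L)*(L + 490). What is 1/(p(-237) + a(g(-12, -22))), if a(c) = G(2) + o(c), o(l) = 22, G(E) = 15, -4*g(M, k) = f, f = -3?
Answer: -1/40443 ≈ -2.4726e-5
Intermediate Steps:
g(M, k) = ¾ (g(M, k) = -¼*(-3) = ¾)
p(L) = (77 + L)*(490 + L)
a(c) = 37 (a(c) = 15 + 22 = 37)
1/(p(-237) + a(g(-12, -22))) = 1/((37730 + (-237)² + 567*(-237)) + 37) = 1/((37730 + 56169 - 134379) + 37) = 1/(-40480 + 37) = 1/(-40443) = -1/40443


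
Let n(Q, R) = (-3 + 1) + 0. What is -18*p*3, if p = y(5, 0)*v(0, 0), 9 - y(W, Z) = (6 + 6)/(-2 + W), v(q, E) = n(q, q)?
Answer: 540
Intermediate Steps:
n(Q, R) = -2 (n(Q, R) = -2 + 0 = -2)
v(q, E) = -2
y(W, Z) = 9 - 12/(-2 + W) (y(W, Z) = 9 - (6 + 6)/(-2 + W) = 9 - 12/(-2 + W))
p = -10 (p = (3*(-10 + 3*5)/(-2 + 5))*(-2) = (3*(-10 + 15)/3)*(-2) = (3*(⅓)*5)*(-2) = 5*(-2) = -10)
-18*p*3 = -18*(-10)*3 = 180*3 = 540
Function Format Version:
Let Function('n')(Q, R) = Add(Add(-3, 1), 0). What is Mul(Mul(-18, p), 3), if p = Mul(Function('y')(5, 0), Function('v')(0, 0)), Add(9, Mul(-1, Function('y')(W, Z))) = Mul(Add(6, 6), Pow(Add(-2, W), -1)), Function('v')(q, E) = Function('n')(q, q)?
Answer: 540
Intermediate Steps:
Function('n')(Q, R) = -2 (Function('n')(Q, R) = Add(-2, 0) = -2)
Function('v')(q, E) = -2
Function('y')(W, Z) = Add(9, Mul(-12, Pow(Add(-2, W), -1))) (Function('y')(W, Z) = Add(9, Mul(-1, Mul(Add(6, 6), Pow(Add(-2, W), -1)))) = Add(9, Mul(-1, Mul(12, Pow(Add(-2, W), -1)))) = Add(9, Mul(-12, Pow(Add(-2, W), -1))))
p = -10 (p = Mul(Mul(3, Pow(Add(-2, 5), -1), Add(-10, Mul(3, 5))), -2) = Mul(Mul(3, Pow(3, -1), Add(-10, 15)), -2) = Mul(Mul(3, Rational(1, 3), 5), -2) = Mul(5, -2) = -10)
Mul(Mul(-18, p), 3) = Mul(Mul(-18, -10), 3) = Mul(180, 3) = 540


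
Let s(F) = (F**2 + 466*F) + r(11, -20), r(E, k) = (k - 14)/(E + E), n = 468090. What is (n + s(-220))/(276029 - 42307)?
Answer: 4553653/2570942 ≈ 1.7712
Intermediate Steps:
r(E, k) = (-14 + k)/(2*E) (r(E, k) = (-14 + k)/((2*E)) = (-14 + k)*(1/(2*E)) = (-14 + k)/(2*E))
s(F) = -17/11 + F**2 + 466*F (s(F) = (F**2 + 466*F) + (1/2)*(-14 - 20)/11 = (F**2 + 466*F) + (1/2)*(1/11)*(-34) = (F**2 + 466*F) - 17/11 = -17/11 + F**2 + 466*F)
(n + s(-220))/(276029 - 42307) = (468090 + (-17/11 + (-220)**2 + 466*(-220)))/(276029 - 42307) = (468090 + (-17/11 + 48400 - 102520))/233722 = (468090 - 595337/11)*(1/233722) = (4553653/11)*(1/233722) = 4553653/2570942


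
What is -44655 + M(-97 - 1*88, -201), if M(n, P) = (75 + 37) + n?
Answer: -44728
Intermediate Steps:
M(n, P) = 112 + n
-44655 + M(-97 - 1*88, -201) = -44655 + (112 + (-97 - 1*88)) = -44655 + (112 + (-97 - 88)) = -44655 + (112 - 185) = -44655 - 73 = -44728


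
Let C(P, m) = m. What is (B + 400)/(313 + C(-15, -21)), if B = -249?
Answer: 151/292 ≈ 0.51712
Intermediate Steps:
(B + 400)/(313 + C(-15, -21)) = (-249 + 400)/(313 - 21) = 151/292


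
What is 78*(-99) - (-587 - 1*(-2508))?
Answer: -9643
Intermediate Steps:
78*(-99) - (-587 - 1*(-2508)) = -7722 - (-587 + 2508) = -7722 - 1*1921 = -7722 - 1921 = -9643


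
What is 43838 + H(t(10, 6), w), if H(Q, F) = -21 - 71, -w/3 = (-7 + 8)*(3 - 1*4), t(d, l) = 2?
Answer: 43746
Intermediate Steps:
w = 3 (w = -3*(-7 + 8)*(3 - 1*4) = -3*(3 - 4) = -3*(-1) = 3)
H(Q, F) = -92
43838 + H(t(10, 6), w) = 43838 - 92 = 43746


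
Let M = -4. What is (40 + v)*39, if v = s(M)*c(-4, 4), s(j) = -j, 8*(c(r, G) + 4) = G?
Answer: 1014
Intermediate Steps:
c(r, G) = -4 + G/8
v = -14 (v = (-1*(-4))*(-4 + (⅛)*4) = 4*(-4 + ½) = 4*(-7/2) = -14)
(40 + v)*39 = (40 - 14)*39 = 26*39 = 1014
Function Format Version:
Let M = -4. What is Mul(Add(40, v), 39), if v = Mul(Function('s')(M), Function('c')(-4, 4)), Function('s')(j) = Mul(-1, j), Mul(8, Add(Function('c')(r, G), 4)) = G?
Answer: 1014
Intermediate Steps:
Function('c')(r, G) = Add(-4, Mul(Rational(1, 8), G))
v = -14 (v = Mul(Mul(-1, -4), Add(-4, Mul(Rational(1, 8), 4))) = Mul(4, Add(-4, Rational(1, 2))) = Mul(4, Rational(-7, 2)) = -14)
Mul(Add(40, v), 39) = Mul(Add(40, -14), 39) = Mul(26, 39) = 1014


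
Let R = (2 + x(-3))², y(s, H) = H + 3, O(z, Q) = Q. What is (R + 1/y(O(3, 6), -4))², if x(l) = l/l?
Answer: 64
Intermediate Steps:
y(s, H) = 3 + H
x(l) = 1
R = 9 (R = (2 + 1)² = 3² = 9)
(R + 1/y(O(3, 6), -4))² = (9 + 1/(3 - 4))² = (9 + 1/(-1))² = (9 - 1)² = 8² = 64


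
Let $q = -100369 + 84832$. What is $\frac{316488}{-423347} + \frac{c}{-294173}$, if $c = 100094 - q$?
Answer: $- \frac{142054261381}{124537257031} \approx -1.1407$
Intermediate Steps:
$q = -15537$
$c = 115631$ ($c = 100094 - -15537 = 100094 + 15537 = 115631$)
$\frac{316488}{-423347} + \frac{c}{-294173} = \frac{316488}{-423347} + \frac{115631}{-294173} = 316488 \left(- \frac{1}{423347}\right) + 115631 \left(- \frac{1}{294173}\right) = - \frac{316488}{423347} - \frac{115631}{294173} = - \frac{142054261381}{124537257031}$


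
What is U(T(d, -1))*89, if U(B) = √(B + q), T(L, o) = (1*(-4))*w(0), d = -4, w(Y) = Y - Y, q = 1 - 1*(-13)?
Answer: 89*√14 ≈ 333.01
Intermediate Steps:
q = 14 (q = 1 + 13 = 14)
w(Y) = 0
T(L, o) = 0 (T(L, o) = (1*(-4))*0 = -4*0 = 0)
U(B) = √(14 + B) (U(B) = √(B + 14) = √(14 + B))
U(T(d, -1))*89 = √(14 + 0)*89 = √14*89 = 89*√14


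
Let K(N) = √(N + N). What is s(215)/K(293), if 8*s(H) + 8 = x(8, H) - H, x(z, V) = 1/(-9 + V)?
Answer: -45937*√586/965728 ≈ -1.1515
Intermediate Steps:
K(N) = √2*√N (K(N) = √(2*N) = √2*√N)
s(H) = -1 - H/8 + 1/(8*(-9 + H)) (s(H) = -1 + (1/(-9 + H) - H)/8 = -1 + (-H/8 + 1/(8*(-9 + H))) = -1 - H/8 + 1/(8*(-9 + H)))
s(215)/K(293) = ((73 + 215 - 1*215²)/(8*(-9 + 215)))/((√2*√293)) = ((⅛)*(73 + 215 - 1*46225)/206)/(√586) = ((⅛)*(1/206)*(73 + 215 - 46225))*(√586/586) = ((⅛)*(1/206)*(-45937))*(√586/586) = -45937*√586/965728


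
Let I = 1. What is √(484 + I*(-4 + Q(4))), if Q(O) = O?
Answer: 22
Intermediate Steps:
√(484 + I*(-4 + Q(4))) = √(484 + 1*(-4 + 4)) = √(484 + 1*0) = √(484 + 0) = √484 = 22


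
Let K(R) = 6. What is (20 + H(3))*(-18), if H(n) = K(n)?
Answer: -468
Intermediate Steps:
H(n) = 6
(20 + H(3))*(-18) = (20 + 6)*(-18) = 26*(-18) = -468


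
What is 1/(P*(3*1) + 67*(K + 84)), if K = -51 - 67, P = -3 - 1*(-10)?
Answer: -1/2257 ≈ -0.00044307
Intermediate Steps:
P = 7 (P = -3 + 10 = 7)
K = -118
1/(P*(3*1) + 67*(K + 84)) = 1/(7*(3*1) + 67*(-118 + 84)) = 1/(7*3 + 67*(-34)) = 1/(21 - 2278) = 1/(-2257) = -1/2257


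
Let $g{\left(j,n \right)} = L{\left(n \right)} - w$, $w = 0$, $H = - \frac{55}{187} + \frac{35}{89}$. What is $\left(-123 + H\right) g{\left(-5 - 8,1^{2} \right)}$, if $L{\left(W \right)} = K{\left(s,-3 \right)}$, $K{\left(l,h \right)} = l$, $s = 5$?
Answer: $- \frac{929745}{1513} \approx -614.5$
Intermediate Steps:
$H = \frac{150}{1513}$ ($H = \left(-55\right) \frac{1}{187} + 35 \cdot \frac{1}{89} = - \frac{5}{17} + \frac{35}{89} = \frac{150}{1513} \approx 0.099141$)
$L{\left(W \right)} = 5$
$g{\left(j,n \right)} = 5$ ($g{\left(j,n \right)} = 5 - 0 = 5 + 0 = 5$)
$\left(-123 + H\right) g{\left(-5 - 8,1^{2} \right)} = \left(-123 + \frac{150}{1513}\right) 5 = \left(- \frac{185949}{1513}\right) 5 = - \frac{929745}{1513}$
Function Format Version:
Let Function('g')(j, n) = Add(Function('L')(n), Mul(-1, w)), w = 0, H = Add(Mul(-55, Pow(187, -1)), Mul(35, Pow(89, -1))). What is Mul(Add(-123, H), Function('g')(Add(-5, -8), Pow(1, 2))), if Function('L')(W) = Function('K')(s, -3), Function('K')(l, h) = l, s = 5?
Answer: Rational(-929745, 1513) ≈ -614.50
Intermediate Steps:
H = Rational(150, 1513) (H = Add(Mul(-55, Rational(1, 187)), Mul(35, Rational(1, 89))) = Add(Rational(-5, 17), Rational(35, 89)) = Rational(150, 1513) ≈ 0.099141)
Function('L')(W) = 5
Function('g')(j, n) = 5 (Function('g')(j, n) = Add(5, Mul(-1, 0)) = Add(5, 0) = 5)
Mul(Add(-123, H), Function('g')(Add(-5, -8), Pow(1, 2))) = Mul(Add(-123, Rational(150, 1513)), 5) = Mul(Rational(-185949, 1513), 5) = Rational(-929745, 1513)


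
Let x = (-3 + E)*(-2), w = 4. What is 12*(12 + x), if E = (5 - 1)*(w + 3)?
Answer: -456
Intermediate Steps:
E = 28 (E = (5 - 1)*(4 + 3) = 4*7 = 28)
x = -50 (x = (-3 + 28)*(-2) = 25*(-2) = -50)
12*(12 + x) = 12*(12 - 50) = 12*(-38) = -456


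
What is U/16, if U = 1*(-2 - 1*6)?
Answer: -½ ≈ -0.50000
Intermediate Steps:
U = -8 (U = 1*(-2 - 6) = 1*(-8) = -8)
U/16 = -8/16 = -8*1/16 = -½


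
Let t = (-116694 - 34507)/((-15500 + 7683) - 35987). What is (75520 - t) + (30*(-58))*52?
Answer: -655459041/43804 ≈ -14963.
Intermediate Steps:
t = 151201/43804 (t = -151201/(-7817 - 35987) = -151201/(-43804) = -151201*(-1/43804) = 151201/43804 ≈ 3.4518)
(75520 - t) + (30*(-58))*52 = (75520 - 1*151201/43804) + (30*(-58))*52 = (75520 - 151201/43804) - 1740*52 = 3307926879/43804 - 90480 = -655459041/43804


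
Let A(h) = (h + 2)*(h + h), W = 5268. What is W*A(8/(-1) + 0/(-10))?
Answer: 505728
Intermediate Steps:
A(h) = 2*h*(2 + h) (A(h) = (2 + h)*(2*h) = 2*h*(2 + h))
W*A(8/(-1) + 0/(-10)) = 5268*(2*(8/(-1) + 0/(-10))*(2 + (8/(-1) + 0/(-10)))) = 5268*(2*(8*(-1) + 0*(-1/10))*(2 + (8*(-1) + 0*(-1/10)))) = 5268*(2*(-8 + 0)*(2 + (-8 + 0))) = 5268*(2*(-8)*(2 - 8)) = 5268*(2*(-8)*(-6)) = 5268*96 = 505728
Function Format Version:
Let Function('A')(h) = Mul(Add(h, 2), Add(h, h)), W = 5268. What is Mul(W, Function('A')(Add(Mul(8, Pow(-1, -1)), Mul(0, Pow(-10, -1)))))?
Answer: 505728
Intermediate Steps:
Function('A')(h) = Mul(2, h, Add(2, h)) (Function('A')(h) = Mul(Add(2, h), Mul(2, h)) = Mul(2, h, Add(2, h)))
Mul(W, Function('A')(Add(Mul(8, Pow(-1, -1)), Mul(0, Pow(-10, -1))))) = Mul(5268, Mul(2, Add(Mul(8, Pow(-1, -1)), Mul(0, Pow(-10, -1))), Add(2, Add(Mul(8, Pow(-1, -1)), Mul(0, Pow(-10, -1)))))) = Mul(5268, Mul(2, Add(Mul(8, -1), Mul(0, Rational(-1, 10))), Add(2, Add(Mul(8, -1), Mul(0, Rational(-1, 10)))))) = Mul(5268, Mul(2, Add(-8, 0), Add(2, Add(-8, 0)))) = Mul(5268, Mul(2, -8, Add(2, -8))) = Mul(5268, Mul(2, -8, -6)) = Mul(5268, 96) = 505728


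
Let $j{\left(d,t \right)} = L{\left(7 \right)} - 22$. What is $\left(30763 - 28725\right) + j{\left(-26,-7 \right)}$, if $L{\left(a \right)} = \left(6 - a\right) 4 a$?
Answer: $1988$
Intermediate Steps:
$L{\left(a \right)} = a \left(24 - 4 a\right)$ ($L{\left(a \right)} = \left(24 - 4 a\right) a = a \left(24 - 4 a\right)$)
$j{\left(d,t \right)} = -50$ ($j{\left(d,t \right)} = 4 \cdot 7 \left(6 - 7\right) - 22 = 4 \cdot 7 \left(-1\right) - 22 = -28 - 22 = -50$)
$\left(30763 - 28725\right) + j{\left(-26,-7 \right)} = \left(30763 - 28725\right) - 50 = 2038 - 50 = 1988$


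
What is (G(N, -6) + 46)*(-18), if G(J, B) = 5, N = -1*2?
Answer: -918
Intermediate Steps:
N = -2
(G(N, -6) + 46)*(-18) = (5 + 46)*(-18) = 51*(-18) = -918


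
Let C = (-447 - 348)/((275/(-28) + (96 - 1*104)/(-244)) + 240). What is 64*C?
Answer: -28967680/131067 ≈ -221.01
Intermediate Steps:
C = -452620/131067 (C = -795/((275*(-1/28) + (96 - 104)*(-1/244)) + 240) = -795/((-275/28 - 8*(-1/244)) + 240) = -795/((-275/28 + 2/61) + 240) = -795/(-16719/1708 + 240) = -795/393201/1708 = -795*1708/393201 = -452620/131067 ≈ -3.4533)
64*C = 64*(-452620/131067) = -28967680/131067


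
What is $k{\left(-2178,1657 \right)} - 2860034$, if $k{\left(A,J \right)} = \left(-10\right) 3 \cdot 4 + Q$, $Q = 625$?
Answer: $-2859529$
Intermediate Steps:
$k{\left(A,J \right)} = 505$ ($k{\left(A,J \right)} = \left(-10\right) 3 \cdot 4 + 625 = \left(-30\right) 4 + 625 = -120 + 625 = 505$)
$k{\left(-2178,1657 \right)} - 2860034 = 505 - 2860034 = -2859529$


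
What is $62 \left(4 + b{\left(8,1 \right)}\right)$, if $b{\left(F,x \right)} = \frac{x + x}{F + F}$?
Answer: $\frac{1023}{4} \approx 255.75$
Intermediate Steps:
$b{\left(F,x \right)} = \frac{x}{F}$ ($b{\left(F,x \right)} = \frac{2 x}{2 F} = 2 x \frac{1}{2 F} = \frac{x}{F}$)
$62 \left(4 + b{\left(8,1 \right)}\right) = 62 \left(4 + 1 \cdot \frac{1}{8}\right) = 62 \left(4 + \frac{1}{8}\right) = 62 \cdot \frac{33}{8} = \frac{1023}{4}$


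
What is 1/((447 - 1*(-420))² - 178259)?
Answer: 1/573430 ≈ 1.7439e-6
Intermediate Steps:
1/((447 - 1*(-420))² - 178259) = 1/((447 + 420)² - 178259) = 1/(867² - 178259) = 1/(751689 - 178259) = 1/573430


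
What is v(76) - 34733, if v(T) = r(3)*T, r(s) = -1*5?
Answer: -35113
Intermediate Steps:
r(s) = -5
v(T) = -5*T
v(76) - 34733 = -5*76 - 34733 = -380 - 34733 = -35113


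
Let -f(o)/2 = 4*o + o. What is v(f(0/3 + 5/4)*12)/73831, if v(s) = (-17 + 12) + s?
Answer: -155/73831 ≈ -0.0020994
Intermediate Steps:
f(o) = -10*o (f(o) = -2*(4*o + o) = -10*o)
v(s) = -5 + s
v(f(0/3 + 5/4)*12)/73831 = (-5 - 10*(0/3 + 5/4)*12)/73831 = (-5 - 10*(0*(⅓) + 5*(¼))*12)*(1/73831) = (-5 - 10*(0 + 5/4)*12)*(1/73831) = (-5 - 10*5/4*12)*(1/73831) = (-5 - 25/2*12)*(1/73831) = (-5 - 150)*(1/73831) = -155*1/73831 = -155/73831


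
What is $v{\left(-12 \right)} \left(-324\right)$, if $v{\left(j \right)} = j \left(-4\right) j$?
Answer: $186624$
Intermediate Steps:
$v{\left(j \right)} = - 4 j^{2}$ ($v{\left(j \right)} = - 4 j j = - 4 j^{2}$)
$v{\left(-12 \right)} \left(-324\right) = - 4 \left(-12\right)^{2} \left(-324\right) = \left(-4\right) 144 \left(-324\right) = \left(-576\right) \left(-324\right) = 186624$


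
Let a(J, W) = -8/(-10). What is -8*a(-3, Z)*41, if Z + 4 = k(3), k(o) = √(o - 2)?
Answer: -1312/5 ≈ -262.40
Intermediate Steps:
k(o) = √(-2 + o)
Z = -3 (Z = -4 + √(-2 + 3) = -4 + √1 = -4 + 1 = -3)
a(J, W) = ⅘ (a(J, W) = -8*(-⅒) = ⅘)
-8*a(-3, Z)*41 = -8*⅘*41 = -32/5*41 = -1312/5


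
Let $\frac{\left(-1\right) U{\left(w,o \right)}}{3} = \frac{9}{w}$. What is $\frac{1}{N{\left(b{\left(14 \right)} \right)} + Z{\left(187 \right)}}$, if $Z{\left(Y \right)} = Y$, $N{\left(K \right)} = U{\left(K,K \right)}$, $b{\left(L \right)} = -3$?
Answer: $\frac{1}{196} \approx 0.005102$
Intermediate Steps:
$U{\left(w,o \right)} = - \frac{27}{w}$ ($U{\left(w,o \right)} = - 3 \frac{9}{w} = - \frac{27}{w}$)
$N{\left(K \right)} = - \frac{27}{K}$
$\frac{1}{N{\left(b{\left(14 \right)} \right)} + Z{\left(187 \right)}} = \frac{1}{- \frac{27}{-3} + 187} = \frac{1}{\left(-27\right) \left(- \frac{1}{3}\right) + 187} = \frac{1}{9 + 187} = \frac{1}{196}$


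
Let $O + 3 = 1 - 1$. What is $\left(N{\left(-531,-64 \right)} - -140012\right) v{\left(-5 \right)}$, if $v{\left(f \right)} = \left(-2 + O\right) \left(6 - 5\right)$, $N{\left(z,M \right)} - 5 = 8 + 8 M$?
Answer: $-697565$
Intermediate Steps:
$N{\left(z,M \right)} = 13 + 8 M$ ($N{\left(z,M \right)} = 5 + \left(8 + 8 M\right) = 13 + 8 M$)
$O = -3$ ($O = -3 + \left(1 - 1\right) = -3 + 0 = -3$)
$v{\left(f \right)} = -5$ ($v{\left(f \right)} = \left(-2 - 3\right) \left(6 - 5\right) = \left(-5\right) 1 = -5$)
$\left(N{\left(-531,-64 \right)} - -140012\right) v{\left(-5 \right)} = \left(\left(13 + 8 \left(-64\right)\right) - -140012\right) \left(-5\right) = \left(\left(13 - 512\right) + 140012\right) \left(-5\right) = \left(-499 + 140012\right) \left(-5\right) = 139513 \left(-5\right) = -697565$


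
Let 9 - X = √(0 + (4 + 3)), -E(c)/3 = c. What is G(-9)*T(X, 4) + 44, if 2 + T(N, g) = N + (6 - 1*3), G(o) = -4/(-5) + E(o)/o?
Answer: 22 + 11*√7/5 ≈ 27.821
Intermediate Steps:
E(c) = -3*c
X = 9 - √7 (X = 9 - √(0 + (4 + 3)) = 9 - √(0 + 7) = 9 - √7 ≈ 6.3542)
G(o) = -11/5 (G(o) = -4/(-5) + (-3*o)/o = -4*(-⅕) - 3 = ⅘ - 3 = -11/5)
T(N, g) = 1 + N (T(N, g) = -2 + (N + (6 - 1*3)) = -2 + (N + (6 - 3)) = -2 + (N + 3) = -2 + (3 + N) = 1 + N)
G(-9)*T(X, 4) + 44 = -11*(1 + (9 - √7))/5 + 44 = -11*(10 - √7)/5 + 44 = (-22 + 11*√7/5) + 44 = 22 + 11*√7/5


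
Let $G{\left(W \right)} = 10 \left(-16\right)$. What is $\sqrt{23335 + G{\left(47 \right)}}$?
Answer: $15 \sqrt{103} \approx 152.23$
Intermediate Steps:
$G{\left(W \right)} = -160$
$\sqrt{23335 + G{\left(47 \right)}} = \sqrt{23335 - 160} = \sqrt{23175} = 15 \sqrt{103}$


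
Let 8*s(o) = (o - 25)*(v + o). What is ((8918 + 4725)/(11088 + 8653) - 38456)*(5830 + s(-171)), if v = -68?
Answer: -17742007078863/39482 ≈ -4.4937e+8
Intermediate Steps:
s(o) = (-68 + o)*(-25 + o)/8 (s(o) = ((o - 25)*(-68 + o))/8 = ((-25 + o)*(-68 + o))/8 = ((-68 + o)*(-25 + o))/8 = (-68 + o)*(-25 + o)/8)
((8918 + 4725)/(11088 + 8653) - 38456)*(5830 + s(-171)) = ((8918 + 4725)/(11088 + 8653) - 38456)*(5830 + (425/2 - 93/8*(-171) + (⅛)*(-171)²)) = (13643/19741 - 38456)*(5830 + (425/2 + 15903/8 + (⅛)*29241)) = (13643*(1/19741) - 38456)*(5830 + (425/2 + 15903/8 + 29241/8)) = (13643/19741 - 38456)*(5830 + 11711/2) = -759146253/19741*23371/2 = -17742007078863/39482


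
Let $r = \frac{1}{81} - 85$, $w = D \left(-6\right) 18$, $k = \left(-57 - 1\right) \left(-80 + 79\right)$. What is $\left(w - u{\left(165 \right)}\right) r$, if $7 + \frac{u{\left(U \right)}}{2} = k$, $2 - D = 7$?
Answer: $- \frac{1005064}{27} \approx -37225.0$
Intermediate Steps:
$D = -5$ ($D = 2 - 7 = -5$)
$k = 58$ ($k = \left(-58\right) \left(-1\right) = 58$)
$u{\left(U \right)} = 102$ ($u{\left(U \right)} = -14 + 2 \cdot 58 = -14 + 116 = 102$)
$w = 540$ ($w = \left(-5\right) \left(-6\right) 18 = 30 \cdot 18 = 540$)
$r = - \frac{6884}{81}$ ($r = \frac{1}{81} - 85 = - \frac{6884}{81} \approx -84.988$)
$\left(w - u{\left(165 \right)}\right) r = \left(540 - 102\right) \left(- \frac{6884}{81}\right) = 438 \left(- \frac{6884}{81}\right) = - \frac{1005064}{27}$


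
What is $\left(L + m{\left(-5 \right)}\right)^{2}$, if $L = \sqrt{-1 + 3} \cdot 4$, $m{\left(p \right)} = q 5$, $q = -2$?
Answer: $132 - 80 \sqrt{2} \approx 18.863$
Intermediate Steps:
$m{\left(p \right)} = -10$ ($m{\left(p \right)} = \left(-2\right) 5 = -10$)
$L = 4 \sqrt{2}$ ($L = \sqrt{2} \cdot 4 = 4 \sqrt{2} \approx 5.6569$)
$\left(L + m{\left(-5 \right)}\right)^{2} = \left(4 \sqrt{2} - 10\right)^{2} = \left(-10 + 4 \sqrt{2}\right)^{2}$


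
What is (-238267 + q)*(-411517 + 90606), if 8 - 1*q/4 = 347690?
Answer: 522762414445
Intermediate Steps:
q = -1390728 (q = 32 - 4*347690 = 32 - 1390760 = -1390728)
(-238267 + q)*(-411517 + 90606) = (-238267 - 1390728)*(-411517 + 90606) = -1628995*(-320911) = 522762414445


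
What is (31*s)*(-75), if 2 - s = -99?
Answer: -234825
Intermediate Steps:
s = 101 (s = 2 - 1*(-99) = 2 + 99 = 101)
(31*s)*(-75) = (31*101)*(-75) = 3131*(-75) = -234825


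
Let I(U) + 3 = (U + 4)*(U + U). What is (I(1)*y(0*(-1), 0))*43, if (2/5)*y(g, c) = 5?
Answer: 7525/2 ≈ 3762.5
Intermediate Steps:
I(U) = -3 + 2*U*(4 + U) (I(U) = -3 + (U + 4)*(U + U) = -3 + (4 + U)*(2*U) = -3 + 2*U*(4 + U))
y(g, c) = 25/2 (y(g, c) = (5/2)*5 = 25/2)
(I(1)*y(0*(-1), 0))*43 = ((-3 + 2*1² + 8*1)*(25/2))*43 = ((-3 + 2*1 + 8)*(25/2))*43 = ((-3 + 2 + 8)*(25/2))*43 = (7*(25/2))*43 = (175/2)*43 = 7525/2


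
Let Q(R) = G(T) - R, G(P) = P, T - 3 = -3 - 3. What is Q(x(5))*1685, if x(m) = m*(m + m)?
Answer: -89305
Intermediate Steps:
T = -3 (T = 3 + (-3 - 3) = 3 - 6 = -3)
x(m) = 2*m**2 (x(m) = m*(2*m) = 2*m**2)
Q(R) = -3 - R
Q(x(5))*1685 = (-3 - 2*5**2)*1685 = (-3 - 2*25)*1685 = (-3 - 1*50)*1685 = (-3 - 50)*1685 = -53*1685 = -89305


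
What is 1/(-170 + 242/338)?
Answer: -169/28609 ≈ -0.0059072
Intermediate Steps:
1/(-170 + 242/338) = 1/(-170 + 242*(1/338)) = 1/(-170 + 121/169) = 1/(-28609/169) = -169/28609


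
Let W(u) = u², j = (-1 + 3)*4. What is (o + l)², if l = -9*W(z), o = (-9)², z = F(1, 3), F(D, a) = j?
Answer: 245025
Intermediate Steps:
j = 8 (j = 2*4 = 8)
F(D, a) = 8
z = 8
o = 81
l = -576 (l = -9*8² = -9*64 = -576)
(o + l)² = (81 - 576)² = (-495)² = 245025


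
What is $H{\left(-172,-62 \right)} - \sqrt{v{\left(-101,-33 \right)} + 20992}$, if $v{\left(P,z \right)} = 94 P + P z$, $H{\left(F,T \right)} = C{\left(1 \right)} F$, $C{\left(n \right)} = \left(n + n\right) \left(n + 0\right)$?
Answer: $-344 - \sqrt{14831} \approx -465.78$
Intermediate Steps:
$C{\left(n \right)} = 2 n^{2}$ ($C{\left(n \right)} = 2 n n = 2 n^{2}$)
$H{\left(F,T \right)} = 2 F$ ($H{\left(F,T \right)} = 2 \cdot 1^{2} F = 2 \cdot 1 F = 2 F$)
$H{\left(-172,-62 \right)} - \sqrt{v{\left(-101,-33 \right)} + 20992} = 2 \left(-172\right) - \sqrt{- 101 \left(94 - 33\right) + 20992} = -344 - \sqrt{\left(-101\right) 61 + 20992} = -344 - \sqrt{-6161 + 20992} = -344 - \sqrt{14831}$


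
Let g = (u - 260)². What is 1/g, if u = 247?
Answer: 1/169 ≈ 0.0059172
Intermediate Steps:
g = 169 (g = (247 - 260)² = (-13)² = 169)
1/g = 1/169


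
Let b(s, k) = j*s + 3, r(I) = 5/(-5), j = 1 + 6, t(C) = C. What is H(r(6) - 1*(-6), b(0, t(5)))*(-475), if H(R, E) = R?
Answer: -2375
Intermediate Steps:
j = 7
r(I) = -1 (r(I) = 5*(-⅕) = -1)
b(s, k) = 3 + 7*s (b(s, k) = 7*s + 3 = 3 + 7*s)
H(r(6) - 1*(-6), b(0, t(5)))*(-475) = (-1 - 1*(-6))*(-475) = (-1 + 6)*(-475) = 5*(-475) = -2375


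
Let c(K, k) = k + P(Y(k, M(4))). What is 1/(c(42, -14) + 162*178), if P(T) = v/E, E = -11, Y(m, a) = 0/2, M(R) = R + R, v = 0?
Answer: 1/28822 ≈ 3.4696e-5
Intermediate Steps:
M(R) = 2*R
Y(m, a) = 0 (Y(m, a) = 0*(1/2) = 0)
P(T) = 0 (P(T) = 0/(-11) = 0*(-1/11) = 0)
c(K, k) = k (c(K, k) = k + 0 = k)
1/(c(42, -14) + 162*178) = 1/(-14 + 162*178) = 1/(-14 + 28836) = 1/28822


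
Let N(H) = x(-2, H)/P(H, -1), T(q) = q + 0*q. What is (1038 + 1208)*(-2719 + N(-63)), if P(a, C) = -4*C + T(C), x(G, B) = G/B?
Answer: -1154194694/189 ≈ -6.1068e+6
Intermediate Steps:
T(q) = q (T(q) = q + 0 = q)
P(a, C) = -3*C (P(a, C) = -4*C + C = -3*C)
N(H) = -2/(3*H) (N(H) = (-2/H)/((-3*(-1))) = -2/H/3 = -2/H*(⅓) = -2/(3*H))
(1038 + 1208)*(-2719 + N(-63)) = (1038 + 1208)*(-2719 - ⅔/(-63)) = 2246*(-2719 - ⅔*(-1/63)) = 2246*(-2719 + 2/189) = 2246*(-513889/189) = -1154194694/189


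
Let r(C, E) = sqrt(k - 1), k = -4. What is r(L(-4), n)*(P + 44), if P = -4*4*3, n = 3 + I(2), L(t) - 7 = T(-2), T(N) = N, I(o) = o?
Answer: -4*I*sqrt(5) ≈ -8.9443*I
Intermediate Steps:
L(t) = 5 (L(t) = 7 - 2 = 5)
n = 5 (n = 3 + 2 = 5)
r(C, E) = I*sqrt(5) (r(C, E) = sqrt(-4 - 1) = sqrt(-5) = I*sqrt(5))
P = -48 (P = -16*3 = -48)
r(L(-4), n)*(P + 44) = (I*sqrt(5))*(-48 + 44) = (I*sqrt(5))*(-4) = -4*I*sqrt(5)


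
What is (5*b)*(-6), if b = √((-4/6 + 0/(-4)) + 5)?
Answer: -10*√39 ≈ -62.450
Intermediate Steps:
b = √39/3 (b = √((-4*⅙ + 0*(-¼)) + 5) = √((-⅔ + 0) + 5) = √(-⅔ + 5) = √(13/3) = √39/3 ≈ 2.0817)
(5*b)*(-6) = (5*(√39/3))*(-6) = (5*√39/3)*(-6) = -10*√39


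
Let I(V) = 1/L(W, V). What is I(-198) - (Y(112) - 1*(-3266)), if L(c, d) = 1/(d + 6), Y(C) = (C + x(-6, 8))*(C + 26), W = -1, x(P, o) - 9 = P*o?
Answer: -13532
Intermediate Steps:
x(P, o) = 9 + P*o
Y(C) = (-39 + C)*(26 + C) (Y(C) = (C + (9 - 6*8))*(C + 26) = (C + (9 - 48))*(26 + C) = (C - 39)*(26 + C) = (-39 + C)*(26 + C))
L(c, d) = 1/(6 + d)
I(V) = 6 + V (I(V) = 1/(1/(6 + V)) = 6 + V)
I(-198) - (Y(112) - 1*(-3266)) = (6 - 198) - ((-1014 + 112² - 13*112) - 1*(-3266)) = -192 - ((-1014 + 12544 - 1456) + 3266) = -192 - (10074 + 3266) = -192 - 1*13340 = -192 - 13340 = -13532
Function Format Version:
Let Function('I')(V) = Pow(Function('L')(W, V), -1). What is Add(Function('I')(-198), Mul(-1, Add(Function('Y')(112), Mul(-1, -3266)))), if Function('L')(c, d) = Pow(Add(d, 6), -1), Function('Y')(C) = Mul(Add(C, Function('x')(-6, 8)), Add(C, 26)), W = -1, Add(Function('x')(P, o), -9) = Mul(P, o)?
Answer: -13532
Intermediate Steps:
Function('x')(P, o) = Add(9, Mul(P, o))
Function('Y')(C) = Mul(Add(-39, C), Add(26, C)) (Function('Y')(C) = Mul(Add(C, Add(9, Mul(-6, 8))), Add(C, 26)) = Mul(Add(C, Add(9, -48)), Add(26, C)) = Mul(Add(C, -39), Add(26, C)) = Mul(Add(-39, C), Add(26, C)))
Function('L')(c, d) = Pow(Add(6, d), -1)
Function('I')(V) = Add(6, V) (Function('I')(V) = Pow(Pow(Add(6, V), -1), -1) = Add(6, V))
Add(Function('I')(-198), Mul(-1, Add(Function('Y')(112), Mul(-1, -3266)))) = Add(Add(6, -198), Mul(-1, Add(Add(-1014, Pow(112, 2), Mul(-13, 112)), Mul(-1, -3266)))) = Add(-192, Mul(-1, Add(Add(-1014, 12544, -1456), 3266))) = Add(-192, Mul(-1, Add(10074, 3266))) = Add(-192, Mul(-1, 13340)) = Add(-192, -13340) = -13532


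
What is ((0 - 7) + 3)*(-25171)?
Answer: 100684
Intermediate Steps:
((0 - 7) + 3)*(-25171) = (-7 + 3)*(-25171) = -4*(-25171) = 100684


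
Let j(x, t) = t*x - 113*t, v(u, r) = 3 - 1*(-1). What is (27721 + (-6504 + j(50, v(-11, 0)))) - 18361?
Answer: 2604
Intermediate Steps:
v(u, r) = 4 (v(u, r) = 3 + 1 = 4)
j(x, t) = -113*t + t*x
(27721 + (-6504 + j(50, v(-11, 0)))) - 18361 = (27721 + (-6504 + 4*(-113 + 50))) - 18361 = (27721 + (-6504 + 4*(-63))) - 18361 = (27721 + (-6504 - 252)) - 18361 = (27721 - 6756) - 18361 = 20965 - 18361 = 2604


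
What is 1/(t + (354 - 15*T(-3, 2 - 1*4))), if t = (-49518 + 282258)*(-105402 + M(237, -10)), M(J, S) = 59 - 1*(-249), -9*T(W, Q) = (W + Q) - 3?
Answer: -3/73378731658 ≈ -4.0884e-11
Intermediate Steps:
T(W, Q) = ⅓ - Q/9 - W/9 (T(W, Q) = -((W + Q) - 3)/9 = -((Q + W) - 3)/9 = -(-3 + Q + W)/9 = ⅓ - Q/9 - W/9)
M(J, S) = 308 (M(J, S) = 59 + 249 = 308)
t = -24459577560 (t = (-49518 + 282258)*(-105402 + 308) = 232740*(-105094) = -24459577560)
1/(t + (354 - 15*T(-3, 2 - 1*4))) = 1/(-24459577560 + (354 - 15*(⅓ - (2 - 1*4)/9 - ⅑*(-3)))) = 1/(-24459577560 + (354 - 15*(⅓ - (2 - 4)/9 + ⅓))) = 1/(-24459577560 + (354 - 15*(⅓ - ⅑*(-2) + ⅓))) = 1/(-24459577560 + (354 - 15*(⅓ + 2/9 + ⅓))) = 1/(-24459577560 + (354 - 15*8/9)) = 1/(-24459577560 + (354 - 40/3)) = 1/(-24459577560 + 1022/3) = 1/(-73378731658/3) = -3/73378731658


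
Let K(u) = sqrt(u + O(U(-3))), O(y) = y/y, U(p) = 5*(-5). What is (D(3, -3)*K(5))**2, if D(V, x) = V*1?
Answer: 54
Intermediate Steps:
U(p) = -25
D(V, x) = V
O(y) = 1
K(u) = sqrt(1 + u) (K(u) = sqrt(u + 1) = sqrt(1 + u))
(D(3, -3)*K(5))**2 = (3*sqrt(1 + 5))**2 = (3*sqrt(6))**2 = 54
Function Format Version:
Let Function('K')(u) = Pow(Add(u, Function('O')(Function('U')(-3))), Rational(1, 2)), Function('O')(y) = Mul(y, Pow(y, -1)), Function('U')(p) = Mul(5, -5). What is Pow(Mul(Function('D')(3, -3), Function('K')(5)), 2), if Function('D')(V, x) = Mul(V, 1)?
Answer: 54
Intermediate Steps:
Function('U')(p) = -25
Function('D')(V, x) = V
Function('O')(y) = 1
Function('K')(u) = Pow(Add(1, u), Rational(1, 2)) (Function('K')(u) = Pow(Add(u, 1), Rational(1, 2)) = Pow(Add(1, u), Rational(1, 2)))
Pow(Mul(Function('D')(3, -3), Function('K')(5)), 2) = Pow(Mul(3, Pow(Add(1, 5), Rational(1, 2))), 2) = Pow(Mul(3, Pow(6, Rational(1, 2))), 2) = 54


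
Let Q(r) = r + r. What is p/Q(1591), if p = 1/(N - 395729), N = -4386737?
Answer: -1/15217806812 ≈ -6.5713e-11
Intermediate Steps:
Q(r) = 2*r
p = -1/4782466 (p = 1/(-4386737 - 395729) = 1/(-4782466) = -1/4782466 ≈ -2.0910e-7)
p/Q(1591) = -1/(4782466*(2*1591)) = -1/4782466/3182 = -1/4782466*1/3182 = -1/15217806812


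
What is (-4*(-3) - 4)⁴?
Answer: 4096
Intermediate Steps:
(-4*(-3) - 4)⁴ = (12 - 4)⁴ = 8⁴ = 4096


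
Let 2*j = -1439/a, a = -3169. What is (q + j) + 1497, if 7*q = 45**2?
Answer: 79260425/44366 ≈ 1786.5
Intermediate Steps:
q = 2025/7 (q = (1/7)*45**2 = (1/7)*2025 = 2025/7 ≈ 289.29)
j = 1439/6338 (j = (-1439/(-3169))/2 = (-1439*(-1/3169))/2 = (1/2)*(1439/3169) = 1439/6338 ≈ 0.22704)
(q + j) + 1497 = (2025/7 + 1439/6338) + 1497 = 12844523/44366 + 1497 = 79260425/44366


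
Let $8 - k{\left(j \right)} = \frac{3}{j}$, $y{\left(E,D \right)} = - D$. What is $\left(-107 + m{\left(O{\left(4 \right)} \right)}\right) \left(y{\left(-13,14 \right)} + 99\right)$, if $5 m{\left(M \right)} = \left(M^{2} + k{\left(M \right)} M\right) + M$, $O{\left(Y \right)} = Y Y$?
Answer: $-2346$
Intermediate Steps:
$k{\left(j \right)} = 8 - \frac{3}{j}$
$O{\left(Y \right)} = Y^{2}$
$m{\left(M \right)} = \frac{M}{5} + \frac{M^{2}}{5} + \frac{M \left(8 - \frac{3}{M}\right)}{5}$ ($m{\left(M \right)} = \frac{\left(M^{2} + \left(8 - \frac{3}{M}\right) M\right) + M}{5} = \frac{\left(M^{2} + M \left(8 - \frac{3}{M}\right)\right) + M}{5} = \frac{M + M^{2} + M \left(8 - \frac{3}{M}\right)}{5} = \frac{M}{5} + \frac{M^{2}}{5} + \frac{M \left(8 - \frac{3}{M}\right)}{5}$)
$\left(-107 + m{\left(O{\left(4 \right)} \right)}\right) \left(y{\left(-13,14 \right)} + 99\right) = \left(-107 + \left(- \frac{3}{5} + \frac{\left(4^{2}\right)^{2}}{5} + \frac{9 \cdot 4^{2}}{5}\right)\right) \left(\left(-1\right) 14 + 99\right) = \left(-107 + \left(- \frac{3}{5} + \frac{16^{2}}{5} + \frac{9}{5} \cdot 16\right)\right) \left(-14 + 99\right) = \left(-107 + \left(- \frac{3}{5} + \frac{1}{5} \cdot 256 + \frac{144}{5}\right)\right) 85 = \left(-107 + \left(- \frac{3}{5} + \frac{256}{5} + \frac{144}{5}\right)\right) 85 = \left(-107 + \frac{397}{5}\right) 85 = \left(- \frac{138}{5}\right) 85 = -2346$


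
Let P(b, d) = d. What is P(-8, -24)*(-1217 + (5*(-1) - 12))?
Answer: 29616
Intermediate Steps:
P(-8, -24)*(-1217 + (5*(-1) - 12)) = -24*(-1217 + (5*(-1) - 12)) = -24*(-1217 + (-5 - 12)) = -24*(-1217 - 17) = -24*(-1234) = 29616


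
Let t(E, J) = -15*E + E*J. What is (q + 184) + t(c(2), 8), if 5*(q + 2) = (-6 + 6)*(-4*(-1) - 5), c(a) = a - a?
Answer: 182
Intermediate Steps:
c(a) = 0
q = -2 (q = -2 + ((-6 + 6)*(-4*(-1) - 5))/5 = -2 + (0*(4 - 5))/5 = -2 + (0*(-1))/5 = -2 + (⅕)*0 = -2 + 0 = -2)
(q + 184) + t(c(2), 8) = (-2 + 184) + 0*(-15 + 8) = 182 + 0*(-7) = 182 + 0 = 182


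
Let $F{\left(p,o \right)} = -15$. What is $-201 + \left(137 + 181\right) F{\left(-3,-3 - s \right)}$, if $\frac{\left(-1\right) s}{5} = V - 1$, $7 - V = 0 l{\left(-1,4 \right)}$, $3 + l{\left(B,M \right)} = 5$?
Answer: $-4971$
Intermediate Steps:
$l{\left(B,M \right)} = 2$ ($l{\left(B,M \right)} = -3 + 5 = 2$)
$V = 7$ ($V = 7 - 0 \cdot 2 = 7 - 0 = 7 + 0 = 7$)
$s = -30$ ($s = - 5 \left(7 - 1\right) = \left(-5\right) 6 = -30$)
$-201 + \left(137 + 181\right) F{\left(-3,-3 - s \right)} = -201 + \left(137 + 181\right) \left(-15\right) = -201 + 318 \left(-15\right) = -201 - 4770 = -4971$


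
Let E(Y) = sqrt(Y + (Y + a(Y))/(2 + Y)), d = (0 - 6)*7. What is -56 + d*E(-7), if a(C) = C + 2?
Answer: -56 - 42*I*sqrt(115)/5 ≈ -56.0 - 90.08*I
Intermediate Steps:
a(C) = 2 + C
d = -42 (d = -6*7 = -42)
E(Y) = sqrt(Y + (2 + 2*Y)/(2 + Y)) (E(Y) = sqrt(Y + (Y + (2 + Y))/(2 + Y)) = sqrt(Y + (2 + 2*Y)/(2 + Y)))
-56 + d*E(-7) = -56 - 42*sqrt(2 + (-7)**2 + 4*(-7))*(I*sqrt(5)/5) = -56 - 42*sqrt(2 + 49 - 28)*(I*sqrt(5)/5) = -56 - 42*I*sqrt(115)/5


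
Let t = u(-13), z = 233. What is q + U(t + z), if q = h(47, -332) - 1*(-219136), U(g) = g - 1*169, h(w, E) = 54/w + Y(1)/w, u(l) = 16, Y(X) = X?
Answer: 10303207/47 ≈ 2.1922e+5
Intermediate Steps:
t = 16
h(w, E) = 55/w (h(w, E) = 54/w + 1/w = 55/w)
U(g) = -169 + g (U(g) = g - 169 = -169 + g)
q = 10299447/47 (q = 55/47 - 1*(-219136) = 55*(1/47) + 219136 = 55/47 + 219136 = 10299447/47 ≈ 2.1914e+5)
q + U(t + z) = 10299447/47 + (-169 + (16 + 233)) = 10299447/47 + (-169 + 249) = 10299447/47 + 80 = 10303207/47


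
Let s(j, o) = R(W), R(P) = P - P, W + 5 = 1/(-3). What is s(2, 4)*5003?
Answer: 0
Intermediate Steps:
W = -16/3 (W = -5 + 1/(-3) = -5 - ⅓ = -16/3 ≈ -5.3333)
R(P) = 0
s(j, o) = 0
s(2, 4)*5003 = 0*5003 = 0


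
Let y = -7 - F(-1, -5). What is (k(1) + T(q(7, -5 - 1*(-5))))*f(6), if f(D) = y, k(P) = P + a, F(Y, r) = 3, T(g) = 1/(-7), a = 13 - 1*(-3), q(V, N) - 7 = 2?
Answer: -1180/7 ≈ -168.57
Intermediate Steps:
q(V, N) = 9 (q(V, N) = 7 + 2 = 9)
a = 16 (a = 13 + 3 = 16)
T(g) = -⅐
k(P) = 16 + P (k(P) = P + 16 = 16 + P)
y = -10 (y = -7 - 1*3 = -7 - 3 = -10)
f(D) = -10
(k(1) + T(q(7, -5 - 1*(-5))))*f(6) = ((16 + 1) - ⅐)*(-10) = (17 - ⅐)*(-10) = (118/7)*(-10) = -1180/7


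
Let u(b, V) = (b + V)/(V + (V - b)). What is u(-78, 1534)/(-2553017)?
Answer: -56/308915057 ≈ -1.8128e-7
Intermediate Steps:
u(b, V) = (V + b)/(-b + 2*V)
u(-78, 1534)/(-2553017) = ((1534 - 78)/(-1*(-78) + 2*1534))/(-2553017) = (1456/(78 + 3068))*(-1/2553017) = (1456/3146)*(-1/2553017) = ((1/3146)*1456)*(-1/2553017) = (56/121)*(-1/2553017) = -56/308915057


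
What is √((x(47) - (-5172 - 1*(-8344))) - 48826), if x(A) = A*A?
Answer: I*√49789 ≈ 223.13*I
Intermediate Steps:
x(A) = A²
√((x(47) - (-5172 - 1*(-8344))) - 48826) = √((47² - (-5172 - 1*(-8344))) - 48826) = √((2209 - (-5172 + 8344)) - 48826) = √((2209 - 1*3172) - 48826) = √((2209 - 3172) - 48826) = √(-963 - 48826) = √(-49789) = I*√49789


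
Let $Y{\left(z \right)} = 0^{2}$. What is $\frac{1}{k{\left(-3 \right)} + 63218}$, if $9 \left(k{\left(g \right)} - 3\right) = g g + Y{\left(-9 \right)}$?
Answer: $\frac{1}{63222} \approx 1.5817 \cdot 10^{-5}$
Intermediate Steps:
$Y{\left(z \right)} = 0$
$k{\left(g \right)} = 3 + \frac{g^{2}}{9}$ ($k{\left(g \right)} = 3 + \frac{g g + 0}{9} = 3 + \frac{g^{2} + 0}{9} = 3 + \frac{g^{2}}{9}$)
$\frac{1}{k{\left(-3 \right)} + 63218} = \frac{1}{\left(3 + \frac{\left(-3\right)^{2}}{9}\right) + 63218} = \frac{1}{\left(3 + \frac{1}{9} \cdot 9\right) + 63218} = \frac{1}{\left(3 + 1\right) + 63218} = \frac{1}{4 + 63218} = \frac{1}{63222}$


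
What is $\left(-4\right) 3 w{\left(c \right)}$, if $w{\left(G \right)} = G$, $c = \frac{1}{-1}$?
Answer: $12$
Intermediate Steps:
$c = -1$
$\left(-4\right) 3 w{\left(c \right)} = \left(-4\right) 3 \left(-1\right) = \left(-12\right) \left(-1\right) = 12$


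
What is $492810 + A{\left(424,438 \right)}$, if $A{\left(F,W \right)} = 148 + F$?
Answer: $493382$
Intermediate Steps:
$492810 + A{\left(424,438 \right)} = 492810 + \left(148 + 424\right) = 492810 + 572 = 493382$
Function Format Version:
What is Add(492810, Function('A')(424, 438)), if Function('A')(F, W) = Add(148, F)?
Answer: 493382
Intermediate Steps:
Add(492810, Function('A')(424, 438)) = Add(492810, Add(148, 424)) = Add(492810, 572) = 493382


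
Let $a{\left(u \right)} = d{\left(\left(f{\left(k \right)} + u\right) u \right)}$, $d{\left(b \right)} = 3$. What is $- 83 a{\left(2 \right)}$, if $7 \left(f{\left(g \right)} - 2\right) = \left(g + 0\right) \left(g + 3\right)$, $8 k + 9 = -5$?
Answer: $-249$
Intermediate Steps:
$k = - \frac{7}{4}$ ($k = - \frac{9}{8} + \frac{1}{8} \left(-5\right) = - \frac{9}{8} - \frac{5}{8} = - \frac{7}{4} \approx -1.75$)
$f{\left(g \right)} = 2 + \frac{g \left(3 + g\right)}{7}$ ($f{\left(g \right)} = 2 + \frac{\left(g + 0\right) \left(g + 3\right)}{7} = 2 + \frac{g \left(3 + g\right)}{7}$)
$a{\left(u \right)} = 3$
$- 83 a{\left(2 \right)} = \left(-83\right) 3 = -249$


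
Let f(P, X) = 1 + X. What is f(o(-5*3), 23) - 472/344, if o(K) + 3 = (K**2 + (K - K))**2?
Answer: 973/43 ≈ 22.628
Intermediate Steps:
o(K) = -3 + K**4 (o(K) = -3 + (K**2 + (K - K))**2 = -3 + (K**2 + 0)**2 = -3 + (K**2)**2 = -3 + K**4)
f(o(-5*3), 23) - 472/344 = (1 + 23) - 472/344 = 24 - 472/344 = 24 - 1*59/43 = 24 - 59/43 = 973/43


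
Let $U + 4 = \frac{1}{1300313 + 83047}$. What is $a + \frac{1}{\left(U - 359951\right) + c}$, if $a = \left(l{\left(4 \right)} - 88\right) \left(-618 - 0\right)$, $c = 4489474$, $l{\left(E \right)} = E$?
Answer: $\frac{296553083197577352}{5712611403841} \approx 51912.0$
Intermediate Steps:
$U = - \frac{5533439}{1383360}$ ($U = -4 + \frac{1}{1300313 + 83047} = -4 + \frac{1}{1383360} = - \frac{5533439}{1383360} \approx -4.0$)
$a = 51912$ ($a = \left(4 - 88\right) \left(-618 - 0\right) = - 84 \left(-618 + 0\right) = \left(-84\right) \left(-618\right) = 51912$)
$a + \frac{1}{\left(U - 359951\right) + c} = 51912 + \frac{1}{\left(- \frac{5533439}{1383360} - 359951\right) + 4489474} = 51912 + \frac{1}{- \frac{497947348799}{1383360} + 4489474} = 51912 + \frac{1}{\frac{5712611403841}{1383360}} = 51912 + \frac{1383360}{5712611403841} = \frac{296553083197577352}{5712611403841}$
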